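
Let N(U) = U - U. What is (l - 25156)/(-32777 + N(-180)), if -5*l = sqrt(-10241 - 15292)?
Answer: 25156/32777 + 3*I*sqrt(2837)/163885 ≈ 0.76749 + 0.00097502*I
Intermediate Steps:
l = -3*I*sqrt(2837)/5 (l = -sqrt(-10241 - 15292)/5 = -3*I*sqrt(2837)/5 ≈ -31.958*I)
N(U) = 0
(l - 25156)/(-32777 + N(-180)) = (-3*I*sqrt(2837)/5 - 25156)/(-32777 + 0) = (-25156 - 3*I*sqrt(2837)/5)/(-32777) = (-25156 - 3*I*sqrt(2837)/5)*(-1/32777) = 25156/32777 + 3*I*sqrt(2837)/163885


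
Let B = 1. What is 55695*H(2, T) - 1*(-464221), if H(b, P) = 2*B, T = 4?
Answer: 575611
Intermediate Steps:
H(b, P) = 2 (H(b, P) = 2*1 = 2)
55695*H(2, T) - 1*(-464221) = 55695*2 - 1*(-464221) = 111390 + 464221 = 575611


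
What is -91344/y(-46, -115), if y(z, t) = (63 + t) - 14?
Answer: 1384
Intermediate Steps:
y(z, t) = 49 + t
-91344/y(-46, -115) = -91344/(49 - 115) = -91344/(-66) = -91344*(-1/66) = 1384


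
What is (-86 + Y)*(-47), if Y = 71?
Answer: 705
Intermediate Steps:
(-86 + Y)*(-47) = (-86 + 71)*(-47) = -15*(-47) = 705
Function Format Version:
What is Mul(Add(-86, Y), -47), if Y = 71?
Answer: 705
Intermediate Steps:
Mul(Add(-86, Y), -47) = Mul(Add(-86, 71), -47) = Mul(-15, -47) = 705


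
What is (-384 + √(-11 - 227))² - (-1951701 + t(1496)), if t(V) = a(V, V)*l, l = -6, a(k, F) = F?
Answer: 2107895 - 768*I*√238 ≈ 2.1079e+6 - 11848.0*I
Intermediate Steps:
t(V) = -6*V (t(V) = V*(-6) = -6*V)
(-384 + √(-11 - 227))² - (-1951701 + t(1496)) = (-384 + √(-11 - 227))² - (-1951701 - 6*1496) = (-384 + √(-238))² - (-1951701 - 8976) = (-384 + I*√238)² - 1*(-1960677) = (-384 + I*√238)² + 1960677 = 1960677 + (-384 + I*√238)²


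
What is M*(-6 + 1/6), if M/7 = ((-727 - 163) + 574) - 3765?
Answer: 999845/6 ≈ 1.6664e+5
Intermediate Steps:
M = -28567 (M = 7*(((-727 - 163) + 574) - 3765) = 7*((-890 + 574) - 3765) = 7*(-316 - 3765) = 7*(-4081) = -28567)
M*(-6 + 1/6) = -28567*(-6 + 1/6) = -28567*(-35/6) = 999845/6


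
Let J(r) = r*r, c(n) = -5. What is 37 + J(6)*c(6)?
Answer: -143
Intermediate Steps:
J(r) = r**2
37 + J(6)*c(6) = 37 + 6**2*(-5) = 37 + 36*(-5) = 37 - 180 = -143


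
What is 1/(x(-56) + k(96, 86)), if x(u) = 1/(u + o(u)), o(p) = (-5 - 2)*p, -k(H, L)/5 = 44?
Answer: -336/73919 ≈ -0.0045455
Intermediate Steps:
k(H, L) = -220 (k(H, L) = -5*44 = -220)
o(p) = -7*p
x(u) = -1/(6*u) (x(u) = 1/(u - 7*u) = 1/(-6*u) = -1/(6*u))
1/(x(-56) + k(96, 86)) = 1/(-⅙/(-56) - 220) = 1/(-⅙*(-1/56) - 220) = 1/(1/336 - 220) = 1/(-73919/336) = -336/73919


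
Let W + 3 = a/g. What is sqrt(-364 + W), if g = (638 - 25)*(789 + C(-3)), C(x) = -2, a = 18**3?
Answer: I*sqrt(85412645264695)/482431 ≈ 19.157*I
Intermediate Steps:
a = 5832
g = 482431 (g = (638 - 25)*(789 - 2) = 613*787 = 482431)
W = -1441461/482431 (W = -3 + 5832/482431 = -1441461/482431 ≈ -2.9879)
sqrt(-364 + W) = sqrt(-364 - 1441461/482431) = sqrt(-177046345/482431) = I*sqrt(85412645264695)/482431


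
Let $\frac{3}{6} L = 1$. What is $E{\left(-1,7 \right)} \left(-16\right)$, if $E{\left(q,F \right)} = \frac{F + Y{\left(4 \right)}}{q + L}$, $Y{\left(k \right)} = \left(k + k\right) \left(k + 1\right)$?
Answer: $-752$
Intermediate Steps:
$L = 2$ ($L = 2 \cdot 1 = 2$)
$Y{\left(k \right)} = 2 k \left(1 + k\right)$
$E{\left(q,F \right)} = \frac{40 + F}{2 + q}$ ($E{\left(q,F \right)} = \frac{F + 2 \cdot 4 \left(1 + 4\right)}{q + 2} = \frac{F + 2 \cdot 4 \cdot 5}{2 + q} = \frac{F + 40}{2 + q} = \frac{40 + F}{2 + q}$)
$E{\left(-1,7 \right)} \left(-16\right) = \frac{40 + 7}{2 - 1} \left(-16\right) = 1^{-1} \cdot 47 \left(-16\right) = 1 \cdot 47 \left(-16\right) = 47 \left(-16\right) = -752$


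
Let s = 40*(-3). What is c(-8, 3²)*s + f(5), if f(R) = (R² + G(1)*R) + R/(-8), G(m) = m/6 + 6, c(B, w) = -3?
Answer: 9965/24 ≈ 415.21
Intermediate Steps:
G(m) = 6 + m/6 (G(m) = m*(⅙) + 6 = m/6 + 6 = 6 + m/6)
f(R) = R² + 145*R/24 (f(R) = (R² + (6 + (⅙)*1)*R) + R/(-8) = (R² + (6 + ⅙)*R) + R*(-⅛) = (R² + 37*R/6) - R/8 = R² + 145*R/24)
s = -120
c(-8, 3²)*s + f(5) = -3*(-120) + (1/24)*5*(145 + 24*5) = 360 + (1/24)*5*(145 + 120) = 360 + (1/24)*5*265 = 360 + 1325/24 = 9965/24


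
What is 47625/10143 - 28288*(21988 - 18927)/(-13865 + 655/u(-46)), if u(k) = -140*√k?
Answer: 146497734059149133755/23440065128199741 + 317610535424*I*√46/6932879363561 ≈ 6249.9 + 0.31071*I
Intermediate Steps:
47625/10143 - 28288*(21988 - 18927)/(-13865 + 655/u(-46)) = 47625/10143 - 28288*(21988 - 18927)/(-13865 + 655/((-140*I*√46))) = 47625*(1/10143) - 28288*3061/(-13865 + 655/((-140*I*√46))) = 15875/3381 - 28288*3061/(-13865 + 655/((-140*I*√46))) = 15875/3381 - 28288*3061/(-13865 + 655*(I*√46/6440)) = 15875/3381 - 28288*3061/(-13865 + 131*I*√46/1288) = 15875/3381 - 28288/(-13865/3061 + 131*I*√46/3942568)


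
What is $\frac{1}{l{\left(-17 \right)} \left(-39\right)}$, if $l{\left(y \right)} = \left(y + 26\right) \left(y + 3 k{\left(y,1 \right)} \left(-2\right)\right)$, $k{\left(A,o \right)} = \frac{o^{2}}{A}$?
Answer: $\frac{17}{99333} \approx 0.00017114$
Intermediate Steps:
$k{\left(A,o \right)} = \frac{o^{2}}{A}$
$l{\left(y \right)} = \left(26 + y\right) \left(y - \frac{6}{y}\right)$ ($l{\left(y \right)} = \left(y + 26\right) \left(y + 3 \frac{1^{2}}{y} \left(-2\right)\right) = \left(26 + y\right) \left(y + 3 \frac{1}{y} 1 \left(-2\right)\right) = \left(26 + y\right) \left(y + \frac{3}{y} \left(-2\right)\right) = \left(26 + y\right) \left(y - \frac{6}{y}\right)$)
$\frac{1}{l{\left(-17 \right)} \left(-39\right)} = \frac{1}{\left(-6 + \left(-17\right)^{2} - \frac{156}{-17} + 26 \left(-17\right)\right) \left(-39\right)} = \frac{1}{\left(-6 + 289 - - \frac{156}{17} - 442\right) \left(-39\right)} = \frac{1}{\left(-6 + 289 + \frac{156}{17} - 442\right) \left(-39\right)} = \frac{1}{\left(- \frac{2547}{17}\right) \left(-39\right)} = \frac{1}{\frac{99333}{17}} = \frac{17}{99333}$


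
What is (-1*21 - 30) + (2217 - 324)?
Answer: 1842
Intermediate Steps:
(-1*21 - 30) + (2217 - 324) = (-21 - 30) + 1893 = -51 + 1893 = 1842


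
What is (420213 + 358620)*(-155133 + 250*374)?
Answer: -48001814289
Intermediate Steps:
(420213 + 358620)*(-155133 + 250*374) = 778833*(-155133 + 93500) = 778833*(-61633) = -48001814289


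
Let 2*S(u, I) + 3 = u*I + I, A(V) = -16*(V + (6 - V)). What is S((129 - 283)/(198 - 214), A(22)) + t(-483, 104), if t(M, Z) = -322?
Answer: -1667/2 ≈ -833.50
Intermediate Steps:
A(V) = -96 (A(V) = -16*6 = -96)
S(u, I) = -3/2 + I/2 + I*u/2 (S(u, I) = -3/2 + (u*I + I)/2 = -3/2 + (I*u + I)/2 = -3/2 + (I + I*u)/2 = -3/2 + (I/2 + I*u/2) = -3/2 + I/2 + I*u/2)
S((129 - 283)/(198 - 214), A(22)) + t(-483, 104) = (-3/2 + (½)*(-96) + (½)*(-96)*((129 - 283)/(198 - 214))) - 322 = (-3/2 - 48 + (½)*(-96)*(-154/(-16))) - 322 = (-3/2 - 48 + (½)*(-96)*(-154*(-1/16))) - 322 = (-3/2 - 48 + (½)*(-96)*(77/8)) - 322 = (-3/2 - 48 - 462) - 322 = -1023/2 - 322 = -1667/2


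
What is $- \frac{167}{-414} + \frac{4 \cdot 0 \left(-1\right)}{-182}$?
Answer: $\frac{167}{414} \approx 0.40338$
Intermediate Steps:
$- \frac{167}{-414} + \frac{4 \cdot 0 \left(-1\right)}{-182} = \left(-167\right) \left(- \frac{1}{414}\right) + 0 \left(-1\right) \left(- \frac{1}{182}\right) = \frac{167}{414} + 0 \left(- \frac{1}{182}\right) = \frac{167}{414} + 0 = \frac{167}{414}$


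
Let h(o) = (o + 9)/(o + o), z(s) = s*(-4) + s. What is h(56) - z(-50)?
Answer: -16735/112 ≈ -149.42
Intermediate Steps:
z(s) = -3*s (z(s) = -4*s + s = -3*s)
h(o) = (9 + o)/(2*o) (h(o) = (9 + o)/((2*o)) = (9 + o)*(1/(2*o)) = (9 + o)/(2*o))
h(56) - z(-50) = (½)*(9 + 56)/56 - (-3)*(-50) = (½)*(1/56)*65 - 1*150 = 65/112 - 150 = -16735/112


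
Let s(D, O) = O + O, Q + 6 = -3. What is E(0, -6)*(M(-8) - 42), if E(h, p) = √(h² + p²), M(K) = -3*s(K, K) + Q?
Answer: -18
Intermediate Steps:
Q = -9 (Q = -6 - 3 = -9)
s(D, O) = 2*O
M(K) = -9 - 6*K (M(K) = -6*K - 9 = -9 - 6*K)
E(0, -6)*(M(-8) - 42) = √(0² + (-6)²)*((-9 - 6*(-8)) - 42) = √(0 + 36)*((-9 + 48) - 42) = √36*(39 - 42) = 6*(-3) = -18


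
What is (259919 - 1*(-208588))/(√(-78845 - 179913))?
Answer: -468507*I*√258758/258758 ≈ -921.02*I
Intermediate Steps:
(259919 - 1*(-208588))/(√(-78845 - 179913)) = (259919 + 208588)/(√(-258758)) = 468507/((I*√258758)) = 468507*(-I*√258758/258758) = -468507*I*√258758/258758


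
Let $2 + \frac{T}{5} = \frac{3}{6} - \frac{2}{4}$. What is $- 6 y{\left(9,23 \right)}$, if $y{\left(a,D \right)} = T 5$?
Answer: $300$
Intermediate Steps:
$T = -10$ ($T = -10 + 5 \left(\frac{3}{6} - \frac{2}{4}\right) = -10 + 5 \left(3 \cdot \frac{1}{6} - \frac{1}{2}\right) = -10 + 5 \left(\frac{1}{2} - \frac{1}{2}\right) = -10 + 5 \cdot 0 = -10 + 0 = -10$)
$y{\left(a,D \right)} = -50$ ($y{\left(a,D \right)} = \left(-10\right) 5 = -50$)
$- 6 y{\left(9,23 \right)} = \left(-6\right) \left(-50\right) = 300$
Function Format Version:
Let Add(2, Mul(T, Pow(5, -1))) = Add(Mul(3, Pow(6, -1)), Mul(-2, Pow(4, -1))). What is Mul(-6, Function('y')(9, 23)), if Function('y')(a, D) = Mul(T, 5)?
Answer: 300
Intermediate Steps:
T = -10 (T = Add(-10, Mul(5, Add(Mul(3, Pow(6, -1)), Mul(-2, Pow(4, -1))))) = Add(-10, Mul(5, Add(Mul(3, Rational(1, 6)), Mul(-2, Rational(1, 4))))) = Add(-10, Mul(5, Add(Rational(1, 2), Rational(-1, 2)))) = Add(-10, Mul(5, 0)) = Add(-10, 0) = -10)
Function('y')(a, D) = -50 (Function('y')(a, D) = Mul(-10, 5) = -50)
Mul(-6, Function('y')(9, 23)) = Mul(-6, -50) = 300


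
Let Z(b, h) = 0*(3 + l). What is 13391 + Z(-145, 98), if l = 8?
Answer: 13391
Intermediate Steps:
Z(b, h) = 0 (Z(b, h) = 0*(3 + 8) = 0*11 = 0)
13391 + Z(-145, 98) = 13391 + 0 = 13391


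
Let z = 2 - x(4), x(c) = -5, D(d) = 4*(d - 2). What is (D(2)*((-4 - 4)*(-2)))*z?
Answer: 0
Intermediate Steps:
D(d) = -8 + 4*d (D(d) = 4*(-2 + d) = -8 + 4*d)
z = 7 (z = 2 - 1*(-5) = 2 + 5 = 7)
(D(2)*((-4 - 4)*(-2)))*z = ((-8 + 4*2)*((-4 - 4)*(-2)))*7 = ((-8 + 8)*(-8*(-2)))*7 = (0*16)*7 = 0*7 = 0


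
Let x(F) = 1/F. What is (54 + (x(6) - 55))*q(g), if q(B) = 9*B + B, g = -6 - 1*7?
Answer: 325/3 ≈ 108.33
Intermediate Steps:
g = -13 (g = -6 - 7 = -13)
q(B) = 10*B
(54 + (x(6) - 55))*q(g) = (54 + (1/6 - 55))*(10*(-13)) = (54 + (1/6 - 55))*(-130) = (54 - 329/6)*(-130) = -5/6*(-130) = 325/3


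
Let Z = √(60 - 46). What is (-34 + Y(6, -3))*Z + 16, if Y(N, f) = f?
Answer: 16 - 37*√14 ≈ -122.44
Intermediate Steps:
Z = √14 ≈ 3.7417
(-34 + Y(6, -3))*Z + 16 = (-34 - 3)*√14 + 16 = -37*√14 + 16 = 16 - 37*√14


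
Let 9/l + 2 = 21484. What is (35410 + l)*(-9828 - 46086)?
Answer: -21266264473953/10741 ≈ -1.9799e+9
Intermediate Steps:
l = 9/21482 (l = 9/(-2 + 21484) = 9/21482 ≈ 0.00041896)
(35410 + l)*(-9828 - 46086) = (35410 + 9/21482)*(-9828 - 46086) = (760677629/21482)*(-55914) = -21266264473953/10741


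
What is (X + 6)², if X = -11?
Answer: 25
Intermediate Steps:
(X + 6)² = (-11 + 6)² = (-5)² = 25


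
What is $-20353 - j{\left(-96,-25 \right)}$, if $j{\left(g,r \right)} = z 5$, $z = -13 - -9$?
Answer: $-20333$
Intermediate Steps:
$z = -4$ ($z = -13 + 9 = -4$)
$j{\left(g,r \right)} = -20$ ($j{\left(g,r \right)} = \left(-4\right) 5 = -20$)
$-20353 - j{\left(-96,-25 \right)} = -20353 - -20 = -20353 + 20 = -20333$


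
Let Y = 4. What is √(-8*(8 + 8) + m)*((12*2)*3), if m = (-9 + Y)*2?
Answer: 72*I*√138 ≈ 845.81*I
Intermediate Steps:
m = -10 (m = (-9 + 4)*2 = -5*2 = -10)
√(-8*(8 + 8) + m)*((12*2)*3) = √(-8*(8 + 8) - 10)*((12*2)*3) = √(-8*16 - 10)*(24*3) = √(-128 - 10)*72 = √(-138)*72 = (I*√138)*72 = 72*I*√138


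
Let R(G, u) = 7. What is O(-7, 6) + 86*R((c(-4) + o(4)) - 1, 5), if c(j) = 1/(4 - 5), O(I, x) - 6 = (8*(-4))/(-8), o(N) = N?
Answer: 612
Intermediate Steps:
O(I, x) = 10 (O(I, x) = 6 + (8*(-4))/(-8) = 6 - 32*(-⅛) = 6 + 4 = 10)
c(j) = -1 (c(j) = 1/(-1) = -1)
O(-7, 6) + 86*R((c(-4) + o(4)) - 1, 5) = 10 + 86*7 = 10 + 602 = 612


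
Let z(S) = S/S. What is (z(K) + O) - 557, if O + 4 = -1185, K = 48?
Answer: -1745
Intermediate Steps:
O = -1189 (O = -4 - 1185 = -1189)
z(S) = 1
(z(K) + O) - 557 = (1 - 1189) - 557 = -1188 - 557 = -1745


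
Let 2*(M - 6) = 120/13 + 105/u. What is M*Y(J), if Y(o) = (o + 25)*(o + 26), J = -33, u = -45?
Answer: 20636/39 ≈ 529.13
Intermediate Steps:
Y(o) = (25 + o)*(26 + o)
M = 737/78 (M = 6 + (120/13 + 105/(-45))/2 = 6 + (120*(1/13) + 105*(-1/45))/2 = 6 + (120/13 - 7/3)/2 = 6 + (1/2)*(269/39) = 6 + 269/78 = 737/78 ≈ 9.4487)
M*Y(J) = 737*(650 + (-33)**2 + 51*(-33))/78 = 737*(650 + 1089 - 1683)/78 = (737/78)*56 = 20636/39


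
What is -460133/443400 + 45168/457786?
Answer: -95307477169/101491156200 ≈ -0.93907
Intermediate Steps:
-460133/443400 + 45168/457786 = -460133*1/443400 + 45168*(1/457786) = -460133/443400 + 22584/228893 = -95307477169/101491156200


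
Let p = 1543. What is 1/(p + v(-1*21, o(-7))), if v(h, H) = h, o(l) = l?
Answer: 1/1522 ≈ 0.00065703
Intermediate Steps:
1/(p + v(-1*21, o(-7))) = 1/(1543 - 1*21) = 1/(1543 - 21) = 1/1522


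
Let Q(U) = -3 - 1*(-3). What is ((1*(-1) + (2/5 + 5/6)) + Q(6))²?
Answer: 49/900 ≈ 0.054444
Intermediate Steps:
Q(U) = 0 (Q(U) = -3 + 3 = 0)
((1*(-1) + (2/5 + 5/6)) + Q(6))² = ((1*(-1) + (2/5 + 5/6)) + 0)² = ((-1 + (2*(⅕) + 5*(⅙))) + 0)² = ((-1 + (⅖ + ⅚)) + 0)² = ((-1 + 37/30) + 0)² = (7/30 + 0)² = (7/30)² = 49/900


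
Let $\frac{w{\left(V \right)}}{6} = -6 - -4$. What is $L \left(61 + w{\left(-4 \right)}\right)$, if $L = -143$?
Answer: $-7007$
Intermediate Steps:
$w{\left(V \right)} = -12$ ($w{\left(V \right)} = 6 \left(-6 - -4\right) = 6 \left(-6 + 4\right) = 6 \left(-2\right) = -12$)
$L \left(61 + w{\left(-4 \right)}\right) = - 143 \left(61 - 12\right) = \left(-143\right) 49 = -7007$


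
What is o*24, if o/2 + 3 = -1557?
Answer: -74880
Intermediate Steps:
o = -3120 (o = -6 + 2*(-1557) = -6 - 3114 = -3120)
o*24 = -3120*24 = -74880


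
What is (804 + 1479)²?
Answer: 5212089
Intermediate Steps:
(804 + 1479)² = 2283² = 5212089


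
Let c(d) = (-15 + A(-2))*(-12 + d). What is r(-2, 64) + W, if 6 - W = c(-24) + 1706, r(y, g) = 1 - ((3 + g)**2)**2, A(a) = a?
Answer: -20153432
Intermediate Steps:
c(d) = 204 - 17*d (c(d) = (-15 - 2)*(-12 + d) = -17*(-12 + d) = 204 - 17*d)
r(y, g) = 1 - (3 + g)**4
W = -2312 (W = 6 - ((204 - 17*(-24)) + 1706) = 6 - ((204 + 408) + 1706) = 6 - (612 + 1706) = 6 - 1*2318 = 6 - 2318 = -2312)
r(-2, 64) + W = (1 - (3 + 64)**4) - 2312 = (1 - 1*67**4) - 2312 = (1 - 1*20151121) - 2312 = (1 - 20151121) - 2312 = -20151120 - 2312 = -20153432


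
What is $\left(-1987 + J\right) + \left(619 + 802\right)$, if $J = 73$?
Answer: $-493$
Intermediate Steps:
$\left(-1987 + J\right) + \left(619 + 802\right) = \left(-1987 + 73\right) + \left(619 + 802\right) = -1914 + 1421 = -493$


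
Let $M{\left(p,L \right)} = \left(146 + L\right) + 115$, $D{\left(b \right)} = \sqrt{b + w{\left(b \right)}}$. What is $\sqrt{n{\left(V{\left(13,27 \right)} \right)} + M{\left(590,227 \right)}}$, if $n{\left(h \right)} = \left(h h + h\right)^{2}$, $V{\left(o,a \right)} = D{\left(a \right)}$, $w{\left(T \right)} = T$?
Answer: $\sqrt{3458 + 324 \sqrt{6}} \approx 65.205$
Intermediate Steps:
$D{\left(b \right)} = \sqrt{2} \sqrt{b}$ ($D{\left(b \right)} = \sqrt{b + b} = \sqrt{2 b} = \sqrt{2} \sqrt{b}$)
$M{\left(p,L \right)} = 261 + L$
$V{\left(o,a \right)} = \sqrt{2} \sqrt{a}$
$n{\left(h \right)} = \left(h + h^{2}\right)^{2}$ ($n{\left(h \right)} = \left(h^{2} + h\right)^{2} = \left(h + h^{2}\right)^{2}$)
$\sqrt{n{\left(V{\left(13,27 \right)} \right)} + M{\left(590,227 \right)}} = \sqrt{\left(\sqrt{2} \sqrt{27}\right)^{2} \left(1 + \sqrt{2} \sqrt{27}\right)^{2} + \left(261 + 227\right)} = \sqrt{\left(\sqrt{2} \cdot 3 \sqrt{3}\right)^{2} \left(1 + \sqrt{2} \cdot 3 \sqrt{3}\right)^{2} + 488} = \sqrt{\left(3 \sqrt{6}\right)^{2} \left(1 + 3 \sqrt{6}\right)^{2} + 488} = \sqrt{54 \left(1 + 3 \sqrt{6}\right)^{2} + 488} = \sqrt{488 + 54 \left(1 + 3 \sqrt{6}\right)^{2}}$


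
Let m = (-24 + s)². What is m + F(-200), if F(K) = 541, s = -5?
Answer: 1382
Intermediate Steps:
m = 841 (m = (-24 - 5)² = (-29)² = 841)
m + F(-200) = 841 + 541 = 1382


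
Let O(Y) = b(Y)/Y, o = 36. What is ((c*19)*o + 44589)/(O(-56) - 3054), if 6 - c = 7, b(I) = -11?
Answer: -2458680/171013 ≈ -14.377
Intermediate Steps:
c = -1 (c = 6 - 1*7 = 6 - 7 = -1)
O(Y) = -11/Y
((c*19)*o + 44589)/(O(-56) - 3054) = (-1*19*36 + 44589)/(-11/(-56) - 3054) = (-19*36 + 44589)/(-11*(-1/56) - 3054) = (-684 + 44589)/(11/56 - 3054) = 43905/(-171013/56) = 43905*(-56/171013) = -2458680/171013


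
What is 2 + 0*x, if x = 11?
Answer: 2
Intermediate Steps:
2 + 0*x = 2 + 0*11 = 2 + 0 = 2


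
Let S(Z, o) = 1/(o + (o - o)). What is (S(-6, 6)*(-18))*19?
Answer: -57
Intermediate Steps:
S(Z, o) = 1/o (S(Z, o) = 1/(o + 0) = 1/o)
(S(-6, 6)*(-18))*19 = (-18/6)*19 = ((⅙)*(-18))*19 = -3*19 = -57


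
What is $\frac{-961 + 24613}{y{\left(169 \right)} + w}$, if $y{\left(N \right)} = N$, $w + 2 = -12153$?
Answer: $- \frac{11826}{5993} \approx -1.9733$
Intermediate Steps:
$w = -12155$ ($w = -2 - 12153 = -12155$)
$\frac{-961 + 24613}{y{\left(169 \right)} + w} = \frac{-961 + 24613}{169 - 12155} = \frac{23652}{-11986} = 23652 \left(- \frac{1}{11986}\right) = - \frac{11826}{5993}$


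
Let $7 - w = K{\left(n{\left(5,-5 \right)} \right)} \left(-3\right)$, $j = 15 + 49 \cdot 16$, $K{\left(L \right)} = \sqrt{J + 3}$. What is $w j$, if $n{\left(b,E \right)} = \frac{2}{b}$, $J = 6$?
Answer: $12784$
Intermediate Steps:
$K{\left(L \right)} = 3$ ($K{\left(L \right)} = \sqrt{6 + 3} = \sqrt{9} = 3$)
$j = 799$ ($j = 15 + 784 = 799$)
$w = 16$ ($w = 7 - 3 \left(-3\right) = 7 - -9 = 7 + 9 = 16$)
$w j = 16 \cdot 799 = 12784$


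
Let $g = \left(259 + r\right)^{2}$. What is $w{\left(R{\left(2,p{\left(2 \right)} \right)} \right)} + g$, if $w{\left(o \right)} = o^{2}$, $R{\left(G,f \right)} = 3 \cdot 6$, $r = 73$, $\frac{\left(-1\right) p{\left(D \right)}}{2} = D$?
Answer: $110548$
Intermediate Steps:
$p{\left(D \right)} = - 2 D$
$R{\left(G,f \right)} = 18$
$g = 110224$ ($g = \left(259 + 73\right)^{2} = 332^{2} = 110224$)
$w{\left(R{\left(2,p{\left(2 \right)} \right)} \right)} + g = 18^{2} + 110224 = 324 + 110224 = 110548$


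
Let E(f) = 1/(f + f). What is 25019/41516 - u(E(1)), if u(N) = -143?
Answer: 5961807/41516 ≈ 143.60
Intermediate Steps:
E(f) = 1/(2*f)
25019/41516 - u(E(1)) = 25019/41516 - 1*(-143) = 25019*(1/41516) + 143 = 25019/41516 + 143 = 5961807/41516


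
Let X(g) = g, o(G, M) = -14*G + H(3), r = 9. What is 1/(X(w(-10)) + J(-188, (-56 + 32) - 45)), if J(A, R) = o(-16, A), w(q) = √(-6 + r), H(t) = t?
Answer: 227/51526 - √3/51526 ≈ 0.0043719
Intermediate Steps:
w(q) = √3 (w(q) = √(-6 + 9) = √3)
o(G, M) = 3 - 14*G (o(G, M) = -14*G + 3 = 3 - 14*G)
J(A, R) = 227 (J(A, R) = 3 - 14*(-16) = 3 + 224 = 227)
1/(X(w(-10)) + J(-188, (-56 + 32) - 45)) = 1/(√3 + 227) = 1/(227 + √3)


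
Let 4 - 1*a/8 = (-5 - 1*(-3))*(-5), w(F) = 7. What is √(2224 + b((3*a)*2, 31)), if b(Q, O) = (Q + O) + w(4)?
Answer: √1974 ≈ 44.430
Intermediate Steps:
a = -48 (a = 32 - 8*(-5 - 1*(-3))*(-5) = 32 - 8*(-5 + 3)*(-5) = 32 - (-16)*(-5) = 32 - 8*10 = 32 - 80 = -48)
b(Q, O) = 7 + O + Q (b(Q, O) = (Q + O) + 7 = (O + Q) + 7 = 7 + O + Q)
√(2224 + b((3*a)*2, 31)) = √(2224 + (7 + 31 + (3*(-48))*2)) = √(2224 + (7 + 31 - 144*2)) = √(2224 + (7 + 31 - 288)) = √(2224 - 250) = √1974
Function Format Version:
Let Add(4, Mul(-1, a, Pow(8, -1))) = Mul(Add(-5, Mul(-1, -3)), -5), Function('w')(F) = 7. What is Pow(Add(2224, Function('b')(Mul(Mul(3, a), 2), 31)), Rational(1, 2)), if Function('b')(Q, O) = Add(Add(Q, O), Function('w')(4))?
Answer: Pow(1974, Rational(1, 2)) ≈ 44.430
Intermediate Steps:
a = -48 (a = Add(32, Mul(-8, Mul(Add(-5, Mul(-1, -3)), -5))) = Add(32, Mul(-8, Mul(Add(-5, 3), -5))) = Add(32, Mul(-8, Mul(-2, -5))) = Add(32, Mul(-8, 10)) = Add(32, -80) = -48)
Function('b')(Q, O) = Add(7, O, Q) (Function('b')(Q, O) = Add(Add(Q, O), 7) = Add(Add(O, Q), 7) = Add(7, O, Q))
Pow(Add(2224, Function('b')(Mul(Mul(3, a), 2), 31)), Rational(1, 2)) = Pow(Add(2224, Add(7, 31, Mul(Mul(3, -48), 2))), Rational(1, 2)) = Pow(Add(2224, Add(7, 31, Mul(-144, 2))), Rational(1, 2)) = Pow(Add(2224, Add(7, 31, -288)), Rational(1, 2)) = Pow(Add(2224, -250), Rational(1, 2)) = Pow(1974, Rational(1, 2))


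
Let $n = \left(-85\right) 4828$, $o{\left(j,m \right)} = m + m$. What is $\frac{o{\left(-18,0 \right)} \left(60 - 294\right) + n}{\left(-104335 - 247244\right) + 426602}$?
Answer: $- \frac{410380}{75023} \approx -5.4701$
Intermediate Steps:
$o{\left(j,m \right)} = 2 m$
$n = -410380$
$\frac{o{\left(-18,0 \right)} \left(60 - 294\right) + n}{\left(-104335 - 247244\right) + 426602} = \frac{2 \cdot 0 \left(60 - 294\right) - 410380}{\left(-104335 - 247244\right) + 426602} = \frac{0 \left(-234\right) - 410380}{\left(-104335 - 247244\right) + 426602} = \frac{0 - 410380}{-351579 + 426602} = - \frac{410380}{75023}$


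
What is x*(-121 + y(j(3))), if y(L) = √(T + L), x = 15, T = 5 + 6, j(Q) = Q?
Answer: -1815 + 15*√14 ≈ -1758.9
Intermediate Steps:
T = 11
y(L) = √(11 + L)
x*(-121 + y(j(3))) = 15*(-121 + √(11 + 3)) = 15*(-121 + √14) = -1815 + 15*√14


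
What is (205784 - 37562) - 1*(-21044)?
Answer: 189266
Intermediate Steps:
(205784 - 37562) - 1*(-21044) = 168222 + 21044 = 189266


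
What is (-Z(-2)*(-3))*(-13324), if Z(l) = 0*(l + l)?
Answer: 0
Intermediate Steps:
Z(l) = 0 (Z(l) = 0*(2*l) = 0)
(-Z(-2)*(-3))*(-13324) = (-1*0*(-3))*(-13324) = (0*(-3))*(-13324) = 0*(-13324) = 0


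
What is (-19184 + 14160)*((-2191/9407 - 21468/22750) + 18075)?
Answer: -9716329082348288/107004625 ≈ -9.0803e+7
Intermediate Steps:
(-19184 + 14160)*((-2191/9407 - 21468/22750) + 18075) = -5024*((-2191*1/9407 - 21468*1/22750) + 18075) = -5024*((-2191/9407 - 10734/11375) + 18075) = -5024*(-125897363/107004625 + 18075) = -5024*1933982699512/107004625 = -9716329082348288/107004625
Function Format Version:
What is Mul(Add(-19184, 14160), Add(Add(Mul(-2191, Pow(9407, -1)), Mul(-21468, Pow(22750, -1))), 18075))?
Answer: Rational(-9716329082348288, 107004625) ≈ -9.0803e+7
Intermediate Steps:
Mul(Add(-19184, 14160), Add(Add(Mul(-2191, Pow(9407, -1)), Mul(-21468, Pow(22750, -1))), 18075)) = Mul(-5024, Add(Add(Mul(-2191, Rational(1, 9407)), Mul(-21468, Rational(1, 22750))), 18075)) = Mul(-5024, Add(Add(Rational(-2191, 9407), Rational(-10734, 11375)), 18075)) = Mul(-5024, Add(Rational(-125897363, 107004625), 18075)) = Mul(-5024, Rational(1933982699512, 107004625)) = Rational(-9716329082348288, 107004625)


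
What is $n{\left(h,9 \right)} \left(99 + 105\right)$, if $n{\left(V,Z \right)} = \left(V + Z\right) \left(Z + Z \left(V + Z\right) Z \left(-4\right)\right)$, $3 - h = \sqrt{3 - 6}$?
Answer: $-9297504 + 1584468 i \sqrt{3} \approx -9.2975 \cdot 10^{6} + 2.7444 \cdot 10^{6} i$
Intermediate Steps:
$h = 3 - i \sqrt{3}$ ($h = 3 - \sqrt{3 - 6} = 3 - \sqrt{-3} = 3 - i \sqrt{3} \approx 3.0 - 1.732 i$)
$n{\left(V,Z \right)} = \left(V + Z\right) \left(Z - 4 Z^{2} \left(V + Z\right)\right)$ ($n{\left(V,Z \right)} = \left(V + Z\right) \left(Z + Z^{2} \left(V + Z\right) \left(-4\right)\right) = \left(V + Z\right) \left(Z - 4 Z^{2} \left(V + Z\right)\right)$)
$n{\left(h,9 \right)} \left(99 + 105\right) = 9 \left(\left(3 - i \sqrt{3}\right) + 9 - 4 \cdot 9^{3} - 8 \left(3 - i \sqrt{3}\right) 9^{2} - 36 \left(3 - i \sqrt{3}\right)^{2}\right) \left(99 + 105\right) = 9 \left(\left(3 - i \sqrt{3}\right) + 9 - 2916 - 8 \left(3 - i \sqrt{3}\right) 81 - 36 \left(3 - i \sqrt{3}\right)^{2}\right) 204 = 9 \left(\left(3 - i \sqrt{3}\right) + 9 - 2916 - \left(1944 - 648 i \sqrt{3}\right) - 36 \left(3 - i \sqrt{3}\right)^{2}\right) 204 = 9 \left(-4848 - 36 \left(3 - i \sqrt{3}\right)^{2} + 647 i \sqrt{3}\right) 204 = \left(-43632 - 324 \left(3 - i \sqrt{3}\right)^{2} + 5823 i \sqrt{3}\right) 204 = -8900928 - 66096 \left(3 - i \sqrt{3}\right)^{2} + 1187892 i \sqrt{3}$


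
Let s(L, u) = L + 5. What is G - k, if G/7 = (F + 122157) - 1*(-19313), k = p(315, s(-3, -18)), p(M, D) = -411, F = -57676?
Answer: 586969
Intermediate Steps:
s(L, u) = 5 + L
k = -411
G = 586558 (G = 7*((-57676 + 122157) - 1*(-19313)) = 7*(64481 + 19313) = 7*83794 = 586558)
G - k = 586558 - 1*(-411) = 586558 + 411 = 586969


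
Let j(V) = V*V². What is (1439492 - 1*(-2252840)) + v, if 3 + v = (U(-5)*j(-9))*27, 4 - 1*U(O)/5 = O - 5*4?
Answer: 838294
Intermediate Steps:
j(V) = V³
U(O) = 120 - 5*O (U(O) = 20 - 5*(O - 5*4) = 20 - 5*(O - 20) = 20 - 5*(-20 + O) = 20 + (100 - 5*O) = 120 - 5*O)
v = -2854038 (v = -3 + ((120 - 5*(-5))*(-9)³)*27 = -3 + ((120 + 25)*(-729))*27 = -3 + (145*(-729))*27 = -3 - 105705*27 = -3 - 2854035 = -2854038)
(1439492 - 1*(-2252840)) + v = (1439492 - 1*(-2252840)) - 2854038 = (1439492 + 2252840) - 2854038 = 3692332 - 2854038 = 838294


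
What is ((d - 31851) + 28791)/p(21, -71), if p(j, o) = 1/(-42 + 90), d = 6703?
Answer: 174864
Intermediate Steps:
p(j, o) = 1/48
((d - 31851) + 28791)/p(21, -71) = ((6703 - 31851) + 28791)/(1/48) = (-25148 + 28791)*48 = 3643*48 = 174864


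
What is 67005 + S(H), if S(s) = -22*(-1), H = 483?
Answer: 67027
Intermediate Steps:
S(s) = 22
67005 + S(H) = 67005 + 22 = 67027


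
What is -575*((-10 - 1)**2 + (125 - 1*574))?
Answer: 188600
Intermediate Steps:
-575*((-10 - 1)**2 + (125 - 1*574)) = -575*((-11)**2 + (125 - 574)) = -575*(121 - 449) = -575*(-328) = 188600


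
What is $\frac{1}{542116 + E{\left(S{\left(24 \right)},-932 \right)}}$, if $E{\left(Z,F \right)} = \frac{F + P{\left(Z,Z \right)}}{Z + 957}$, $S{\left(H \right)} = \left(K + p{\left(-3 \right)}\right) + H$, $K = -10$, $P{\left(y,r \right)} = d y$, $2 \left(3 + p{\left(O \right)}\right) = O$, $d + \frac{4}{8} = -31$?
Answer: $\frac{3866}{2095815531} \approx 1.8446 \cdot 10^{-6}$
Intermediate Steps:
$d = - \frac{63}{2}$ ($d = - \frac{1}{2} - 31 = - \frac{63}{2} \approx -31.5$)
$p{\left(O \right)} = -3 + \frac{O}{2}$
$P{\left(y,r \right)} = - \frac{63 y}{2}$
$S{\left(H \right)} = - \frac{29}{2} + H$ ($S{\left(H \right)} = \left(-10 + \left(-3 + \frac{1}{2} \left(-3\right)\right)\right) + H = \left(-10 - \frac{9}{2}\right) + H = - \frac{29}{2} + H$)
$E{\left(Z,F \right)} = \frac{F - \frac{63 Z}{2}}{957 + Z}$ ($E{\left(Z,F \right)} = \frac{F - \frac{63 Z}{2}}{Z + 957} = \frac{F - \frac{63 Z}{2}}{957 + Z}$)
$\frac{1}{542116 + E{\left(S{\left(24 \right)},-932 \right)}} = \frac{1}{542116 + \frac{-932 - \frac{63 \left(- \frac{29}{2} + 24\right)}{2}}{957 + \left(- \frac{29}{2} + 24\right)}} = \frac{1}{542116 + \frac{-932 - \frac{1197}{4}}{957 + \frac{19}{2}}} = \frac{1}{542116 + \frac{-932 - \frac{1197}{4}}{\frac{1933}{2}}} = \frac{1}{542116 + \frac{2}{1933} \left(- \frac{4925}{4}\right)} = \frac{1}{542116 - \frac{4925}{3866}} = \frac{1}{\frac{2095815531}{3866}} = \frac{3866}{2095815531}$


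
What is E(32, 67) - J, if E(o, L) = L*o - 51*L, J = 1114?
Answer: -2387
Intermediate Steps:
E(o, L) = -51*L + L*o
E(32, 67) - J = 67*(-51 + 32) - 1*1114 = 67*(-19) - 1114 = -1273 - 1114 = -2387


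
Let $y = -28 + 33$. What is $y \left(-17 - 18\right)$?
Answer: $-175$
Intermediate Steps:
$y = 5$
$y \left(-17 - 18\right) = 5 \left(-17 - 18\right) = 5 \left(-35\right) = -175$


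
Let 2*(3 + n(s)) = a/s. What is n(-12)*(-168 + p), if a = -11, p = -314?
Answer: 14701/12 ≈ 1225.1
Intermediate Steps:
n(s) = -3 - 11/(2*s) (n(s) = -3 + (-11/s)/2 = -3 - 11/(2*s))
n(-12)*(-168 + p) = (-3 - 11/2/(-12))*(-168 - 314) = (-3 - 11/2*(-1/12))*(-482) = (-3 + 11/24)*(-482) = -61/24*(-482) = 14701/12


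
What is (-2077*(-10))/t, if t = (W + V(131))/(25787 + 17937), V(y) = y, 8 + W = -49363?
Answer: -22703687/1231 ≈ -18443.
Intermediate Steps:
W = -49371 (W = -8 - 49363 = -49371)
t = -12310/10931 (t = (-49371 + 131)/(25787 + 17937) = -49240/43724 = -49240*1/43724 = -12310/10931 ≈ -1.1262)
(-2077*(-10))/t = (-2077*(-10))/(-12310/10931) = 20770*(-10931/12310) = -22703687/1231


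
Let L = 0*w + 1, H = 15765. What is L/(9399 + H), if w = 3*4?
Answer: 1/25164 ≈ 3.9739e-5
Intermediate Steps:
w = 12
L = 1 (L = 0*12 + 1 = 0 + 1 = 1)
L/(9399 + H) = 1/(9399 + 15765) = 1/25164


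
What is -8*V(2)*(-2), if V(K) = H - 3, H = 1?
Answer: -32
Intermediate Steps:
V(K) = -2 (V(K) = 1 - 3 = -2)
-8*V(2)*(-2) = -8*(-2)*(-2) = 16*(-2) = -32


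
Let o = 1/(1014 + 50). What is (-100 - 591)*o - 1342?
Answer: -1428579/1064 ≈ -1342.6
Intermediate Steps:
o = 1/1064 ≈ 0.00093985
(-100 - 591)*o - 1342 = (-100 - 591)*(1/1064) - 1342 = -691*1/1064 - 1342 = -691/1064 - 1342 = -1428579/1064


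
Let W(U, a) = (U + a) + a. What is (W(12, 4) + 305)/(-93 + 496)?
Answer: 25/31 ≈ 0.80645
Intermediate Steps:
W(U, a) = U + 2*a
(W(12, 4) + 305)/(-93 + 496) = ((12 + 2*4) + 305)/(-93 + 496) = ((12 + 8) + 305)/403 = (20 + 305)*(1/403) = 325*(1/403) = 25/31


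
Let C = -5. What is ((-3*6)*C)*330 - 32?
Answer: 29668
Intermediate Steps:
((-3*6)*C)*330 - 32 = (-3*6*(-5))*330 - 32 = -18*(-5)*330 - 32 = 90*330 - 32 = 29700 - 32 = 29668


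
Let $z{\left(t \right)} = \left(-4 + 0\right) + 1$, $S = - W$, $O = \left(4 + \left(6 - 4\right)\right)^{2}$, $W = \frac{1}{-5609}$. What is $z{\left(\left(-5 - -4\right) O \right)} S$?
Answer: $- \frac{3}{5609} \approx -0.00053485$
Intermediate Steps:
$W = - \frac{1}{5609} \approx -0.00017828$
$O = 36$ ($O = \left(4 + 2\right)^{2} = 6^{2} = 36$)
$S = \frac{1}{5609}$ ($S = \left(-1\right) \left(- \frac{1}{5609}\right) = \frac{1}{5609} \approx 0.00017828$)
$z{\left(t \right)} = -3$ ($z{\left(t \right)} = -4 + 1 = -3$)
$z{\left(\left(-5 - -4\right) O \right)} S = \left(-3\right) \frac{1}{5609} = - \frac{3}{5609}$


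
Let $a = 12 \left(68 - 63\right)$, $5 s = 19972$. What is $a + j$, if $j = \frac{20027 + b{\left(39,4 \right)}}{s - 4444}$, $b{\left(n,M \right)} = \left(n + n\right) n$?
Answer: $\frac{19535}{2248} \approx 8.6899$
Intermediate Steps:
$b{\left(n,M \right)} = 2 n^{2}$ ($b{\left(n,M \right)} = 2 n n = 2 n^{2}$)
$s = \frac{19972}{5}$ ($s = \frac{1}{5} \cdot 19972 = \frac{19972}{5} \approx 3994.4$)
$a = 60$ ($a = 12 \cdot 5 = 60$)
$j = - \frac{115345}{2248}$ ($j = \frac{20027 + 2 \cdot 39^{2}}{\frac{19972}{5} - 4444} = \frac{20027 + 2 \cdot 1521}{- \frac{2248}{5}} = \left(20027 + 3042\right) \left(- \frac{5}{2248}\right) = 23069 \left(- \frac{5}{2248}\right) = - \frac{115345}{2248} \approx -51.31$)
$a + j = 60 - \frac{115345}{2248} = \frac{19535}{2248}$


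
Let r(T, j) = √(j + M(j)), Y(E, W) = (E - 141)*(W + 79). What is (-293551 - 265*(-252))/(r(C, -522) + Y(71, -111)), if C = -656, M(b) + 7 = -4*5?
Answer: -507967040/5018149 + 680313*I*√61/5018149 ≈ -101.23 + 1.0588*I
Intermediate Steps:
M(b) = -27 (M(b) = -7 - 4*5 = -7 - 20 = -27)
Y(E, W) = (-141 + E)*(79 + W)
r(T, j) = √(-27 + j) (r(T, j) = √(j - 27) = √(-27 + j))
(-293551 - 265*(-252))/(r(C, -522) + Y(71, -111)) = (-293551 - 265*(-252))/(√(-27 - 522) + (-11139 - 141*(-111) + 79*71 + 71*(-111))) = (-293551 + 66780)/(√(-549) + (-11139 + 15651 + 5609 - 7881)) = -226771/(3*I*√61 + 2240) = -226771/(2240 + 3*I*√61)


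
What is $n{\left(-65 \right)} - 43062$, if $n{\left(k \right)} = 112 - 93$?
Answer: $-43043$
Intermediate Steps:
$n{\left(k \right)} = 19$ ($n{\left(k \right)} = 112 - 93 = 19$)
$n{\left(-65 \right)} - 43062 = 19 - 43062 = -43043$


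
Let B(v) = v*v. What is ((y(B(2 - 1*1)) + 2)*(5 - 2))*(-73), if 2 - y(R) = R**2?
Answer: -657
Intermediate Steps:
B(v) = v**2
y(R) = 2 - R**2
((y(B(2 - 1*1)) + 2)*(5 - 2))*(-73) = (((2 - ((2 - 1*1)**2)**2) + 2)*(5 - 2))*(-73) = (((2 - ((2 - 1)**2)**2) + 2)*3)*(-73) = (((2 - (1**2)**2) + 2)*3)*(-73) = (((2 - 1*1**2) + 2)*3)*(-73) = (((2 - 1*1) + 2)*3)*(-73) = (((2 - 1) + 2)*3)*(-73) = ((1 + 2)*3)*(-73) = (3*3)*(-73) = 9*(-73) = -657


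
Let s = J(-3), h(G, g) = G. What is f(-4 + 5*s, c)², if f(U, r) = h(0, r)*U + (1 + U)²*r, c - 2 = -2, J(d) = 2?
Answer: 0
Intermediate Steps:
s = 2
c = 0 (c = 2 - 2 = 0)
f(U, r) = r*(1 + U)² (f(U, r) = 0*U + (1 + U)²*r = 0 + r*(1 + U)² = r*(1 + U)²)
f(-4 + 5*s, c)² = (0*(1 + (-4 + 5*2))²)² = (0*(1 + (-4 + 10))²)² = (0*(1 + 6)²)² = (0*7²)² = (0*49)² = 0² = 0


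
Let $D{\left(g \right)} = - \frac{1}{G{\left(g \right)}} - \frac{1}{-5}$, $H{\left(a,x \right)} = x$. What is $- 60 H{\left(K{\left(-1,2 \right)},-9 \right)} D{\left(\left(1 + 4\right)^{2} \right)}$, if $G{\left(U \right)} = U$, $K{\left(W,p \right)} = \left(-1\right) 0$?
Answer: $\frac{432}{5} \approx 86.4$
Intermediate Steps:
$K{\left(W,p \right)} = 0$
$D{\left(g \right)} = \frac{1}{5} - \frac{1}{g}$ ($D{\left(g \right)} = - \frac{1}{g} - \frac{1}{-5} = - \frac{1}{g} - - \frac{1}{5} = - \frac{1}{g} + \frac{1}{5} = \frac{1}{5} - \frac{1}{g}$)
$- 60 H{\left(K{\left(-1,2 \right)},-9 \right)} D{\left(\left(1 + 4\right)^{2} \right)} = \left(-60\right) \left(-9\right) \frac{-5 + \left(1 + 4\right)^{2}}{5 \left(1 + 4\right)^{2}} = 540 \frac{-5 + 5^{2}}{5 \cdot 5^{2}} = 540 \frac{-5 + 25}{5 \cdot 25} = 540 \cdot \frac{1}{5} \cdot \frac{1}{25} \cdot 20 = 540 \cdot \frac{4}{25} = \frac{432}{5}$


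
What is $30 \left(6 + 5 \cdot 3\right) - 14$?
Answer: $616$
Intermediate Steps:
$30 \left(6 + 5 \cdot 3\right) - 14 = 30 \left(6 + 15\right) - 14 = 30 \cdot 21 - 14 = 630 - 14 = 616$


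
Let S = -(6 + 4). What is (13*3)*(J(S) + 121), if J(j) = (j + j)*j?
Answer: 12519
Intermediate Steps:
S = -10 (S = -1*10 = -10)
J(j) = 2*j² (J(j) = (2*j)*j = 2*j²)
(13*3)*(J(S) + 121) = (13*3)*(2*(-10)² + 121) = 39*(2*100 + 121) = 39*(200 + 121) = 39*321 = 12519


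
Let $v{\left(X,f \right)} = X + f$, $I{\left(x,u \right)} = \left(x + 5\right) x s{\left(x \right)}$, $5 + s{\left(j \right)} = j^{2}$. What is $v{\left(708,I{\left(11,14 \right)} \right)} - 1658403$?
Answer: $-1637279$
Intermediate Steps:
$s{\left(j \right)} = -5 + j^{2}$
$I{\left(x,u \right)} = x \left(-5 + x^{2}\right) \left(5 + x\right)$ ($I{\left(x,u \right)} = \left(x + 5\right) x \left(-5 + x^{2}\right) = \left(5 + x\right) x \left(-5 + x^{2}\right) = x \left(5 + x\right) \left(-5 + x^{2}\right) = x \left(-5 + x^{2}\right) \left(5 + x\right)$)
$v{\left(708,I{\left(11,14 \right)} \right)} - 1658403 = \left(708 + 11 \left(-5 + 11^{2}\right) \left(5 + 11\right)\right) - 1658403 = \left(708 + 11 \left(-5 + 121\right) 16\right) - 1658403 = \left(708 + 11 \cdot 116 \cdot 16\right) - 1658403 = \left(708 + 20416\right) - 1658403 = 21124 - 1658403 = -1637279$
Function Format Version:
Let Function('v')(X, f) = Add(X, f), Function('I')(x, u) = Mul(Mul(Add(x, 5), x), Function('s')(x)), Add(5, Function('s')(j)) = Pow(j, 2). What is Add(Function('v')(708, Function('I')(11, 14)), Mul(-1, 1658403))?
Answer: -1637279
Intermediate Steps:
Function('s')(j) = Add(-5, Pow(j, 2))
Function('I')(x, u) = Mul(x, Add(-5, Pow(x, 2)), Add(5, x)) (Function('I')(x, u) = Mul(Mul(Add(x, 5), x), Add(-5, Pow(x, 2))) = Mul(Mul(Add(5, x), x), Add(-5, Pow(x, 2))) = Mul(Mul(x, Add(5, x)), Add(-5, Pow(x, 2))) = Mul(x, Add(-5, Pow(x, 2)), Add(5, x)))
Add(Function('v')(708, Function('I')(11, 14)), Mul(-1, 1658403)) = Add(Add(708, Mul(11, Add(-5, Pow(11, 2)), Add(5, 11))), Mul(-1, 1658403)) = Add(Add(708, Mul(11, Add(-5, 121), 16)), -1658403) = Add(Add(708, Mul(11, 116, 16)), -1658403) = Add(Add(708, 20416), -1658403) = Add(21124, -1658403) = -1637279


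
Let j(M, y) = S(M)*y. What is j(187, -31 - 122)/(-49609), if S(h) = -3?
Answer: -459/49609 ≈ -0.0092524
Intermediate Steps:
j(M, y) = -3*y
j(187, -31 - 122)/(-49609) = -3*(-31 - 122)/(-49609) = -3*(-153)*(-1/49609) = 459*(-1/49609) = -459/49609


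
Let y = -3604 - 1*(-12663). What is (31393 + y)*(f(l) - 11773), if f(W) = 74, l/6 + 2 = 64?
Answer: -473247948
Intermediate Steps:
l = 372 (l = -12 + 6*64 = -12 + 384 = 372)
y = 9059 (y = -3604 + 12663 = 9059)
(31393 + y)*(f(l) - 11773) = (31393 + 9059)*(74 - 11773) = 40452*(-11699) = -473247948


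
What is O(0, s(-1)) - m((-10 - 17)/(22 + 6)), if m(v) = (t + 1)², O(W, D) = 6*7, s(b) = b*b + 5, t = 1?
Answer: 38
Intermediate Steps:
s(b) = 5 + b² (s(b) = b² + 5 = 5 + b²)
O(W, D) = 42
m(v) = 4 (m(v) = (1 + 1)² = 2² = 4)
O(0, s(-1)) - m((-10 - 17)/(22 + 6)) = 42 - 1*4 = 42 - 4 = 38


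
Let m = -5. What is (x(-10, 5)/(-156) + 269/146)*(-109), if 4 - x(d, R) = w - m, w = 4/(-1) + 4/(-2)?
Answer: -2247253/11388 ≈ -197.34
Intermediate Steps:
w = -6 (w = 4*(-1) + 4*(-1/2) = -4 - 2 = -6)
x(d, R) = 5 (x(d, R) = 4 - (-6 - 1*(-5)) = 4 - (-6 + 5) = 4 - 1*(-1) = 4 + 1 = 5)
(x(-10, 5)/(-156) + 269/146)*(-109) = (5/(-156) + 269/146)*(-109) = (5*(-1/156) + 269*(1/146))*(-109) = (-5/156 + 269/146)*(-109) = (20617/11388)*(-109) = -2247253/11388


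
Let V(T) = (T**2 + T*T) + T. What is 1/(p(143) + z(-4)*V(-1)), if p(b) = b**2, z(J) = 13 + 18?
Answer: 1/20480 ≈ 4.8828e-5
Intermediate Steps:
z(J) = 31
V(T) = T + 2*T**2 (V(T) = (T**2 + T**2) + T = 2*T**2 + T = T + 2*T**2)
1/(p(143) + z(-4)*V(-1)) = 1/(143**2 + 31*(-(1 + 2*(-1)))) = 1/(20449 + 31*(-(1 - 2))) = 1/(20449 + 31*(-1*(-1))) = 1/(20449 + 31*1) = 1/(20449 + 31) = 1/20480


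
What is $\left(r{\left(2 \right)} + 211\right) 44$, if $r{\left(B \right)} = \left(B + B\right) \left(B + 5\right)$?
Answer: $10516$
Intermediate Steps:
$r{\left(B \right)} = 2 B \left(5 + B\right)$
$\left(r{\left(2 \right)} + 211\right) 44 = \left(2 \cdot 2 \left(5 + 2\right) + 211\right) 44 = \left(2 \cdot 2 \cdot 7 + 211\right) 44 = \left(28 + 211\right) 44 = 239 \cdot 44 = 10516$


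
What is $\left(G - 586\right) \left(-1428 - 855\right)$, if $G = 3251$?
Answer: $-6084195$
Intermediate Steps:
$\left(G - 586\right) \left(-1428 - 855\right) = \left(3251 - 586\right) \left(-1428 - 855\right) = 2665 \left(-2283\right) = -6084195$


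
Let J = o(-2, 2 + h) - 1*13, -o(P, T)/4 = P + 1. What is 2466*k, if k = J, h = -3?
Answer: -22194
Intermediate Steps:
o(P, T) = -4 - 4*P (o(P, T) = -4*(P + 1) = -4*(1 + P) = -4 - 4*P)
J = -9 (J = (-4 - 4*(-2)) - 1*13 = (-4 + 8) - 13 = 4 - 13 = -9)
k = -9
2466*k = 2466*(-9) = -22194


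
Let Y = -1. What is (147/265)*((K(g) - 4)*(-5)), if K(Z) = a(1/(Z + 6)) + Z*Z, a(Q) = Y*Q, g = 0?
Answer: 1225/106 ≈ 11.557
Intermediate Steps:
a(Q) = -Q
K(Z) = Z² - 1/(6 + Z) (K(Z) = -1/(Z + 6) + Z*Z = -1/(6 + Z) + Z² = Z² - 1/(6 + Z))
(147/265)*((K(g) - 4)*(-5)) = (147/265)*(((-1 + 0²*(6 + 0))/(6 + 0) - 4)*(-5)) = (147*(1/265))*(((-1 + 0*6)/6 - 4)*(-5)) = 147*(((-1 + 0)/6 - 4)*(-5))/265 = 147*(((⅙)*(-1) - 4)*(-5))/265 = 147*((-⅙ - 4)*(-5))/265 = 147*(-25/6*(-5))/265 = (147/265)*(125/6) = 1225/106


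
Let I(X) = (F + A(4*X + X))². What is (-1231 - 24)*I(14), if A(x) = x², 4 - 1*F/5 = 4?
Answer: -30132550000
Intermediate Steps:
F = 0 (F = 20 - 5*4 = 20 - 20 = 0)
I(X) = 625*X⁴ (I(X) = (0 + (4*X + X)²)² = (0 + (5*X)²)² = (0 + 25*X²)² = (25*X²)² = 625*X⁴)
(-1231 - 24)*I(14) = (-1231 - 24)*(625*14⁴) = -784375*38416 = -1255*24010000 = -30132550000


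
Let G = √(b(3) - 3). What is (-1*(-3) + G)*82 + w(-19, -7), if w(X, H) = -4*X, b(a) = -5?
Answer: 322 + 164*I*√2 ≈ 322.0 + 231.93*I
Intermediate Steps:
G = 2*I*√2 (G = √(-5 - 3) = √(-8) = 2*I*√2 ≈ 2.8284*I)
(-1*(-3) + G)*82 + w(-19, -7) = (-1*(-3) + 2*I*√2)*82 - 4*(-19) = (3 + 2*I*√2)*82 + 76 = (246 + 164*I*√2) + 76 = 322 + 164*I*√2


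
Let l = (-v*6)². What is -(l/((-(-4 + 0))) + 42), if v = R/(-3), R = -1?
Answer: -43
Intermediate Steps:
v = ⅓ (v = -1/(-3) = -1*(-⅓) = ⅓ ≈ 0.33333)
l = 4 (l = (-1*⅓*6)² = (-⅓*6)² = (-2)² = 4)
-(l/((-(-4 + 0))) + 42) = -(4/((-(-4 + 0))) + 42) = -(4/((-1*(-4))) + 42) = -(4/4 + 42) = -(4*(¼) + 42) = -(1 + 42) = -1*43 = -43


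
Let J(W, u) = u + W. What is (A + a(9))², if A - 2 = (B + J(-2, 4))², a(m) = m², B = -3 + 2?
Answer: 7056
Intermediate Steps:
J(W, u) = W + u
B = -1
A = 3 (A = 2 + (-1 + (-2 + 4))² = 2 + (-1 + 2)² = 2 + 1² = 2 + 1 = 3)
(A + a(9))² = (3 + 9²)² = (3 + 81)² = 84² = 7056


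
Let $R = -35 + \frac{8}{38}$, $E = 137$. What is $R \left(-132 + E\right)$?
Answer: $- \frac{3305}{19} \approx -173.95$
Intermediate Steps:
$R = - \frac{661}{19}$ ($R = -35 + 8 \cdot \frac{1}{38} = -35 + \frac{4}{19} = - \frac{661}{19} \approx -34.789$)
$R \left(-132 + E\right) = - \frac{661 \left(-132 + 137\right)}{19} = \left(- \frac{661}{19}\right) 5 = - \frac{3305}{19}$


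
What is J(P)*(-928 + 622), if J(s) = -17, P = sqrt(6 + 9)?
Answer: 5202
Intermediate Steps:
P = sqrt(15) ≈ 3.8730
J(P)*(-928 + 622) = -17*(-928 + 622) = -17*(-306) = 5202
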